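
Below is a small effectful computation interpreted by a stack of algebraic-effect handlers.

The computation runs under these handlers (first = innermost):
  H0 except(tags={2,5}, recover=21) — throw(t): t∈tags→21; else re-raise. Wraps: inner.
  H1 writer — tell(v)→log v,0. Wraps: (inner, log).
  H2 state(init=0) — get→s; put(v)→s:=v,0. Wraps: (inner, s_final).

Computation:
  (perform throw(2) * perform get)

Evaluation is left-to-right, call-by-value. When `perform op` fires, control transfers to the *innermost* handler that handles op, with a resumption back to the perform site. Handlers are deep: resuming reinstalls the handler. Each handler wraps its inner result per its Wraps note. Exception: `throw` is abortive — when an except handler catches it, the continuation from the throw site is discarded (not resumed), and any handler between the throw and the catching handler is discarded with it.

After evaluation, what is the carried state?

Evaluation trace:
throw(2) @ H0 caught ⇒ 21
H1 returns (21, ())
H2 returns ((21, ()), 0)
= ((21, ()), 0)

Answer: 0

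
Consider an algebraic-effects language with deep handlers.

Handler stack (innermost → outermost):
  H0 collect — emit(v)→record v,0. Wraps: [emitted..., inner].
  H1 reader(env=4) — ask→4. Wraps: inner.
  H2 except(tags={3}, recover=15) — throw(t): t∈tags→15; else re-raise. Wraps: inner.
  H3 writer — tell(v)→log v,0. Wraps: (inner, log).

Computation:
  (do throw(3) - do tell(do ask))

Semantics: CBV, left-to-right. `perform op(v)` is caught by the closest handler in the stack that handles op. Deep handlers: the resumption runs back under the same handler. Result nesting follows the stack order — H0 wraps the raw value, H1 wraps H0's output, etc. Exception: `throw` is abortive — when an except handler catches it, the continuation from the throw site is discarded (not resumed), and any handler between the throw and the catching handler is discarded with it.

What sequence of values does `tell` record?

Evaluation trace:
throw(3) @ H2 caught ⇒ 15
H3 returns (15, ())
= (15, ())

Answer: ()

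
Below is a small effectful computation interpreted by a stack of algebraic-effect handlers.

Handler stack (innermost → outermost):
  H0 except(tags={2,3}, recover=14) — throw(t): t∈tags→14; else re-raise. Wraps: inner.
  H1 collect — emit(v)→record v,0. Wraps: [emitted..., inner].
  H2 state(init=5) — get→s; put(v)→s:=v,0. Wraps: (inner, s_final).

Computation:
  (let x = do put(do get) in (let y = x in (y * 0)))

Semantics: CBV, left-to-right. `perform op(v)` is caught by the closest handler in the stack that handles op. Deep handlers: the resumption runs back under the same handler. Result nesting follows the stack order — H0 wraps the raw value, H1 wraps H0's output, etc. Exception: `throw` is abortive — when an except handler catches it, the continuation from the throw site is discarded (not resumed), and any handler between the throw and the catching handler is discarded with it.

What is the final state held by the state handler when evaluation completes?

Working:
get @ H2 ⇒ 5
put(5) @ H2 ⇒ s:=5
H0 returns 0
H1 returns [0]
H2 returns ([0], 5)
= ([0], 5)

Answer: 5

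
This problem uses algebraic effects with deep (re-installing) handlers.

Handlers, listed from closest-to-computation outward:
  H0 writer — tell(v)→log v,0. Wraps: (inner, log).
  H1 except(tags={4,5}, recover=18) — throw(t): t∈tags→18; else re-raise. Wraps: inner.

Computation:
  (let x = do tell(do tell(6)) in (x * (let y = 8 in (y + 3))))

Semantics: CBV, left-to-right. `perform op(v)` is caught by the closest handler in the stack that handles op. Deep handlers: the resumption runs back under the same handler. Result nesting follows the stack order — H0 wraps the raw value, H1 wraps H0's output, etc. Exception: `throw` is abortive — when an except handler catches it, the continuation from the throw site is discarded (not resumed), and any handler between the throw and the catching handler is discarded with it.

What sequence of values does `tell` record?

Working:
tell(6) @ H0 ⇒ log+=6
tell(0) @ H0 ⇒ log+=0
H0 returns (0, (6, 0))
H1 returns (0, (6, 0))
= (0, (6, 0))

Answer: (6, 0)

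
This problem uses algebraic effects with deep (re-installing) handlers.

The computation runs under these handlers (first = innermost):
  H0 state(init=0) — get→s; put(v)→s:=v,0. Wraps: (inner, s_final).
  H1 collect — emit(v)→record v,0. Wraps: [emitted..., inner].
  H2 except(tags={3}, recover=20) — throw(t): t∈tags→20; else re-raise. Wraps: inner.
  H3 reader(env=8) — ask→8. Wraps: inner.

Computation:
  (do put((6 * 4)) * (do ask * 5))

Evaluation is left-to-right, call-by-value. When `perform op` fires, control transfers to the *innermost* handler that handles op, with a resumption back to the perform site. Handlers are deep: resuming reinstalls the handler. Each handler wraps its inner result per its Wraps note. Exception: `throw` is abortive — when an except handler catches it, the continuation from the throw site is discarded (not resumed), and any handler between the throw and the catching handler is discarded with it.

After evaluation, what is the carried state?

Evaluation trace:
put(24) @ H0 ⇒ s:=24
ask @ H3 ⇒ 8
H0 returns (0, 24)
H1 returns [(0, 24)]
H2 returns [(0, 24)]
H3 returns [(0, 24)]
= [(0, 24)]

Answer: 24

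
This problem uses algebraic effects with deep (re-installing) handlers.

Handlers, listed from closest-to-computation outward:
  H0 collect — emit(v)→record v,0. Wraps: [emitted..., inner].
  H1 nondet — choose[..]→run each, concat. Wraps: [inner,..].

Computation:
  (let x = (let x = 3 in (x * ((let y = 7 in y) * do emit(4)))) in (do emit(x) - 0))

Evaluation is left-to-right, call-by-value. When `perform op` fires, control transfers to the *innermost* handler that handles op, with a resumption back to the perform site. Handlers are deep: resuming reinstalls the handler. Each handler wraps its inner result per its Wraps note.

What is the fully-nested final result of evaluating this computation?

Evaluation trace:
emit(4) @ H0 ⇒ out+=4
emit(0) @ H0 ⇒ out+=0
H0 returns [4, 0, 0]
H1 returns [[4, 0, 0]]
= [[4, 0, 0]]

Answer: [[4, 0, 0]]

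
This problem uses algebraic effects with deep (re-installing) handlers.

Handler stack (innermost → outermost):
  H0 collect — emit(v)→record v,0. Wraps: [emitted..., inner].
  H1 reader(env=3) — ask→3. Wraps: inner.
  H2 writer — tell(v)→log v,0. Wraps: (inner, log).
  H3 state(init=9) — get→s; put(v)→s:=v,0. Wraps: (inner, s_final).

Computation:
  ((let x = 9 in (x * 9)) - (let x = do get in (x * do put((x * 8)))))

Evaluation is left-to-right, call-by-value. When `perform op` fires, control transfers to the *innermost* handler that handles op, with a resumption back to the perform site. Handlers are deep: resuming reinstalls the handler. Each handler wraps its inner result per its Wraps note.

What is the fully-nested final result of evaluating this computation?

Evaluation trace:
get @ H3 ⇒ 9
put(72) @ H3 ⇒ s:=72
H0 returns [81]
H1 returns [81]
H2 returns ([81], ())
H3 returns (([81], ()), 72)
= (([81], ()), 72)

Answer: (([81], ()), 72)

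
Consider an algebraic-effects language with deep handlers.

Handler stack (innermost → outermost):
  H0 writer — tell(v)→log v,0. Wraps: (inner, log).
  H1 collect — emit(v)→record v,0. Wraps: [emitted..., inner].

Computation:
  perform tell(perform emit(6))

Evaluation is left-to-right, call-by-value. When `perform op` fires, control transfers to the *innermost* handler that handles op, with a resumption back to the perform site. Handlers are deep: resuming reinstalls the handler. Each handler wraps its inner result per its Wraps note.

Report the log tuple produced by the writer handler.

Answer: (0)

Working:
emit(6) @ H1 ⇒ out+=6
tell(0) @ H0 ⇒ log+=0
H0 returns (0, (0))
H1 returns [6, (0, (0))]
= [6, (0, (0))]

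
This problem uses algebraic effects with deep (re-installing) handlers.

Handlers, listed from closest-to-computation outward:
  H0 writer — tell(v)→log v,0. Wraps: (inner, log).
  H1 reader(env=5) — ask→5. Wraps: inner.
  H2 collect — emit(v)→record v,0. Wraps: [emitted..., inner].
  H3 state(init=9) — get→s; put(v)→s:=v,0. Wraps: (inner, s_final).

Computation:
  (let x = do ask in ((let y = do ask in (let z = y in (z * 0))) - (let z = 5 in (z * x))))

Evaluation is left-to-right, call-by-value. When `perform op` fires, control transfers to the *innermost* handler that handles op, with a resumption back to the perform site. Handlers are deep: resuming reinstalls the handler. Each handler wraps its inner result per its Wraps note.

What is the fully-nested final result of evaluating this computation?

Answer: ([(-25, ())], 9)

Evaluation trace:
ask @ H1 ⇒ 5
ask @ H1 ⇒ 5
H0 returns (-25, ())
H1 returns (-25, ())
H2 returns [(-25, ())]
H3 returns ([(-25, ())], 9)
= ([(-25, ())], 9)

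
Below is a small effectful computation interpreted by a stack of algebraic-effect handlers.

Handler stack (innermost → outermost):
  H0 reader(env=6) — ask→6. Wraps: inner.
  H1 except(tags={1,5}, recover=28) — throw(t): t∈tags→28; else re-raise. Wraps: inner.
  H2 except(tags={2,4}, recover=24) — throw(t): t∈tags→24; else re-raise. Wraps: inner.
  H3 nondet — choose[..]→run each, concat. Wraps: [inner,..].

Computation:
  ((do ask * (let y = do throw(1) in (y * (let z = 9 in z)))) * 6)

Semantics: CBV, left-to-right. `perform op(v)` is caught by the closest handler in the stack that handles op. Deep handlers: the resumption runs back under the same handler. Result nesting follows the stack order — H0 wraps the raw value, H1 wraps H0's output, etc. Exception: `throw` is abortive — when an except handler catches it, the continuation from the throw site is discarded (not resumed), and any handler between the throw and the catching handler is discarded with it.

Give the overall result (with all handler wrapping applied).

Evaluation trace:
ask @ H0 ⇒ 6
throw(1) @ H1 caught ⇒ 28
H2 returns 28
H3 returns [28]
= [28]

Answer: [28]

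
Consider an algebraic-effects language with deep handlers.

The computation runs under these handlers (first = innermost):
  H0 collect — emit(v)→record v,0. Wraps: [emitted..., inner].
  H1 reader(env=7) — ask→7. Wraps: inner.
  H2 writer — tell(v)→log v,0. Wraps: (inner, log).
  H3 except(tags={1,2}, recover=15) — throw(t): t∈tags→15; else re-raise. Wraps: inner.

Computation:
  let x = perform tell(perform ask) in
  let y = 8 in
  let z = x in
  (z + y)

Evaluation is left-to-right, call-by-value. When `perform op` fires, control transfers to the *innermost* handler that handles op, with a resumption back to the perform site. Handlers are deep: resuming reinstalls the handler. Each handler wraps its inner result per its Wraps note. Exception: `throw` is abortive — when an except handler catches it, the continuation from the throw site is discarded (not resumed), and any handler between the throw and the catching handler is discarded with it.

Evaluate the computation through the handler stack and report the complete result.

Answer: ([8], (7))

Step-by-step:
ask @ H1 ⇒ 7
tell(7) @ H2 ⇒ log+=7
H0 returns [8]
H1 returns [8]
H2 returns ([8], (7))
H3 returns ([8], (7))
= ([8], (7))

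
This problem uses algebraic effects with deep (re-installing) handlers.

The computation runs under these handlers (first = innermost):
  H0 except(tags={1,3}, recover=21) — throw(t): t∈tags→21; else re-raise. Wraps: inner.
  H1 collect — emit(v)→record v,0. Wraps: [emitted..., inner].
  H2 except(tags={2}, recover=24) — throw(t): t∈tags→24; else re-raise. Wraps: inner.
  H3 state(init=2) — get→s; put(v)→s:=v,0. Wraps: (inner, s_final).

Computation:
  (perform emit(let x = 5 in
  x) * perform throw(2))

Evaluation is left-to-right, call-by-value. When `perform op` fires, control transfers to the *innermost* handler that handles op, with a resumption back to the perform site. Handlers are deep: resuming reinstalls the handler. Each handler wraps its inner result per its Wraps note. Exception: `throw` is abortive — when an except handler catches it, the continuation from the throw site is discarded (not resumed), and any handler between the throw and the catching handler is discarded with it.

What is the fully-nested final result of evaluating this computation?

Answer: (24, 2)

Working:
emit(5) @ H1 ⇒ out+=5
throw(2) @ H0 re-raised
throw(2) @ H2 caught ⇒ 24
H3 returns (24, 2)
= (24, 2)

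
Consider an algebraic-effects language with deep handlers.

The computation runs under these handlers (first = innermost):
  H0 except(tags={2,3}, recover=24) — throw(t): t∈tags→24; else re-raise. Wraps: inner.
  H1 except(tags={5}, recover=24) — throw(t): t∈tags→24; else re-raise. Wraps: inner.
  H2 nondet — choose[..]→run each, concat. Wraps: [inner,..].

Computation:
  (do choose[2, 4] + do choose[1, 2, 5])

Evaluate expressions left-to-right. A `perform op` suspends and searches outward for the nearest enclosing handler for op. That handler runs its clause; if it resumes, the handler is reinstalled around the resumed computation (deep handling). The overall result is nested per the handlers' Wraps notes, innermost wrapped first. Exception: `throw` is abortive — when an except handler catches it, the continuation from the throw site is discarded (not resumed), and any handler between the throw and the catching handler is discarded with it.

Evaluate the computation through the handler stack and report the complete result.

Evaluation trace:
choose[2, 4] @ H2
  branch[0] choose=2:
    choose[1, 2, 5] @ H2
      branch[0] choose=1:
        H0 returns 3
        H1 returns 3
        H2 returns [3]
      branch[1] choose=2:
        H0 returns 4
        H1 returns 4
        H2 returns [4]
      branch[2] choose=5:
        H0 returns 7
        H1 returns 7
        H2 returns [7]
  branch[1] choose=4:
    choose[1, 2, 5] @ H2
      branch[0] choose=1:
        H0 returns 5
        H1 returns 5
        H2 returns [5]
      branch[1] choose=2:
        H0 returns 6
        H1 returns 6
        H2 returns [6]
      branch[2] choose=5:
        H0 returns 9
        H1 returns 9
        H2 returns [9]
= [3, 4, 7, 5, 6, 9]

Answer: [3, 4, 7, 5, 6, 9]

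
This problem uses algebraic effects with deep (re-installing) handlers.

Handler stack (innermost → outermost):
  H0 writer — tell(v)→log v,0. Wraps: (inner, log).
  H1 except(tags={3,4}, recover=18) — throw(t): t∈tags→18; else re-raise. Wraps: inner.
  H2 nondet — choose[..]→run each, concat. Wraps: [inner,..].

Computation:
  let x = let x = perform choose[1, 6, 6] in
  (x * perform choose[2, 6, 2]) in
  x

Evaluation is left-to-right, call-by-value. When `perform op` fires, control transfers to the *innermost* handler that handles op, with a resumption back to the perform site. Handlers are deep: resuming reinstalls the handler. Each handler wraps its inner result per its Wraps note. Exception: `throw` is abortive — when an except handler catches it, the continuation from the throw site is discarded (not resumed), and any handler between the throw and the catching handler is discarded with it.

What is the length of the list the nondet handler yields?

Step-by-step:
choose[1, 6, 6] @ H2
  branch[0] choose=1:
    choose[2, 6, 2] @ H2
      branch[0] choose=2:
        H0 returns (2, ())
        H1 returns (2, ())
        H2 returns [(2, ())]
      branch[1] choose=6:
        H0 returns (6, ())
        H1 returns (6, ())
        H2 returns [(6, ())]
      branch[2] choose=2:
        H0 returns (2, ())
        H1 returns (2, ())
        H2 returns [(2, ())]
  branch[1] choose=6:
    choose[2, 6, 2] @ H2
      branch[0] choose=2:
        H0 returns (12, ())
        H1 returns (12, ())
        H2 returns [(12, ())]
      branch[1] choose=6:
        H0 returns (36, ())
        H1 returns (36, ())
        H2 returns [(36, ())]
      branch[2] choose=2:
        H0 returns (12, ())
        H1 returns (12, ())
        H2 returns [(12, ())]
  branch[2] choose=6:
    choose[2, 6, 2] @ H2
      branch[0] choose=2:
        H0 returns (12, ())
        H1 returns (12, ())
        H2 returns [(12, ())]
      branch[1] choose=6:
        H0 returns (36, ())
        H1 returns (36, ())
        H2 returns [(36, ())]
      branch[2] choose=2:
        H0 returns (12, ())
        H1 returns (12, ())
        H2 returns [(12, ())]
= [(2, ()), (6, ()), (2, ()), (12, ()), (36, ()), (12, ()), (12, ()), (36, ()), (12, ())]

Answer: 9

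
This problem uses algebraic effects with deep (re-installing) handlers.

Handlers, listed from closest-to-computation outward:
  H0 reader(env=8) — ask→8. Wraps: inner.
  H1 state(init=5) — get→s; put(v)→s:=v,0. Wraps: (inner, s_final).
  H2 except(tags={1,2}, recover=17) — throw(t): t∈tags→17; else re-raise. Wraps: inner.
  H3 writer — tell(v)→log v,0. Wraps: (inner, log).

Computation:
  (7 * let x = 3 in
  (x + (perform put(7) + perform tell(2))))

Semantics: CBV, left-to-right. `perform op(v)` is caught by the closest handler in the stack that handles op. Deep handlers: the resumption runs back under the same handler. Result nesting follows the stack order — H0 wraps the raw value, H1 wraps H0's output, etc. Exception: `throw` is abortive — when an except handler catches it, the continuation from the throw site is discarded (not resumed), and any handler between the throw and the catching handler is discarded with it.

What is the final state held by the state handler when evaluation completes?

Working:
put(7) @ H1 ⇒ s:=7
tell(2) @ H3 ⇒ log+=2
H0 returns 21
H1 returns (21, 7)
H2 returns (21, 7)
H3 returns ((21, 7), (2))
= ((21, 7), (2))

Answer: 7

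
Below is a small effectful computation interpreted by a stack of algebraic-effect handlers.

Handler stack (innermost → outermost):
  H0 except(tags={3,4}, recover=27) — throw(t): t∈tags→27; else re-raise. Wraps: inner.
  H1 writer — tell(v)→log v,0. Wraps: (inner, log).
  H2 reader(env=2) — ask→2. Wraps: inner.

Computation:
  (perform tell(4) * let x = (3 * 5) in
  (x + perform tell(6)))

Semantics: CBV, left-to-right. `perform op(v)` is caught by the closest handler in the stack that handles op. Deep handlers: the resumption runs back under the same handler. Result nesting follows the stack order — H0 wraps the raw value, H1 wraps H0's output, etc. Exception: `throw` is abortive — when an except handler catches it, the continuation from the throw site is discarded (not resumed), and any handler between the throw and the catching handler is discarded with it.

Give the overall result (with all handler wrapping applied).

Working:
tell(4) @ H1 ⇒ log+=4
tell(6) @ H1 ⇒ log+=6
H0 returns 0
H1 returns (0, (4, 6))
H2 returns (0, (4, 6))
= (0, (4, 6))

Answer: (0, (4, 6))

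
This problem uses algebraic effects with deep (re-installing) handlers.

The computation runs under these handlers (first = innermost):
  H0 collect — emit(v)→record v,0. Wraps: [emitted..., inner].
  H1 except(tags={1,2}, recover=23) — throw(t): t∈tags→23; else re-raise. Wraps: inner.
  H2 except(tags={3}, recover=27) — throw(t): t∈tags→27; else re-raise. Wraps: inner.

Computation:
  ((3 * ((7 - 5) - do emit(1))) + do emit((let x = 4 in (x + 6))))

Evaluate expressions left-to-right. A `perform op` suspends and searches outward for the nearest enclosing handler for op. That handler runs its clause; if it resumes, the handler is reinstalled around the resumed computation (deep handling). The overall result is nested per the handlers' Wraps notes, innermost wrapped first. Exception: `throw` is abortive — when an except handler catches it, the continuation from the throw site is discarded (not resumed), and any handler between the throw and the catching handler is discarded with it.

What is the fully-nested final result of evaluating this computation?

Step-by-step:
emit(1) @ H0 ⇒ out+=1
emit(10) @ H0 ⇒ out+=10
H0 returns [1, 10, 6]
H1 returns [1, 10, 6]
H2 returns [1, 10, 6]
= [1, 10, 6]

Answer: [1, 10, 6]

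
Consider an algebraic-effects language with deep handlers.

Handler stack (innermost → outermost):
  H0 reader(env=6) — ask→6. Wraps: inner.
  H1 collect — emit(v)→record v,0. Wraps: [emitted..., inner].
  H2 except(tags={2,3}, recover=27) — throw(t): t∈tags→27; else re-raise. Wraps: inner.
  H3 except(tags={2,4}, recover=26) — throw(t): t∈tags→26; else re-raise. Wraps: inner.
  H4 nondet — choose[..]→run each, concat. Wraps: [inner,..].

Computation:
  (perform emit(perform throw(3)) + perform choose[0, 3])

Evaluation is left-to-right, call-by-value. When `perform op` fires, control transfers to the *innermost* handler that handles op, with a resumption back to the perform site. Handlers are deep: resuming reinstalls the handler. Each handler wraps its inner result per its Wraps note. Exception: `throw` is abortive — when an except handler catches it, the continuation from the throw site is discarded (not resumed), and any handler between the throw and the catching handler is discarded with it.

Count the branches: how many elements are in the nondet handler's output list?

Answer: 1

Step-by-step:
throw(3) @ H2 caught ⇒ 27
H3 returns 27
H4 returns [27]
= [27]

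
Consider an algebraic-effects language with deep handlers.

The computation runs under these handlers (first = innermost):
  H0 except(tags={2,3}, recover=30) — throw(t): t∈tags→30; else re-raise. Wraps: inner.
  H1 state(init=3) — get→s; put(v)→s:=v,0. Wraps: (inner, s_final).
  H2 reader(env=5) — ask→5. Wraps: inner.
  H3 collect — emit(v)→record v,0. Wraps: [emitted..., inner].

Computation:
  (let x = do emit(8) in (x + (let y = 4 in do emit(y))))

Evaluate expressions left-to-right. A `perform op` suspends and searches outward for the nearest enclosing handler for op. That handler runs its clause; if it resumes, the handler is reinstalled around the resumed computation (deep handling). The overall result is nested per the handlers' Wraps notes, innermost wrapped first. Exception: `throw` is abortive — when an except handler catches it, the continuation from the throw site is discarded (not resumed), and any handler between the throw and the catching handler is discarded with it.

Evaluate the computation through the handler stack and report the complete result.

Answer: [8, 4, (0, 3)]

Step-by-step:
emit(8) @ H3 ⇒ out+=8
emit(4) @ H3 ⇒ out+=4
H0 returns 0
H1 returns (0, 3)
H2 returns (0, 3)
H3 returns [8, 4, (0, 3)]
= [8, 4, (0, 3)]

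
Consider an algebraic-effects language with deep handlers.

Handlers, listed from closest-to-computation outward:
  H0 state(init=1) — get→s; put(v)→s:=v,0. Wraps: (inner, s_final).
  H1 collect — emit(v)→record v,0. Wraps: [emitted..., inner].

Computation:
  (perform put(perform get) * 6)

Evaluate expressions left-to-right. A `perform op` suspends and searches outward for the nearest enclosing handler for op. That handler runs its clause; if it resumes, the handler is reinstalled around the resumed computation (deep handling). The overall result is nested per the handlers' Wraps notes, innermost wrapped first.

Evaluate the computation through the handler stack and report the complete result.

Step-by-step:
get @ H0 ⇒ 1
put(1) @ H0 ⇒ s:=1
H0 returns (0, 1)
H1 returns [(0, 1)]
= [(0, 1)]

Answer: [(0, 1)]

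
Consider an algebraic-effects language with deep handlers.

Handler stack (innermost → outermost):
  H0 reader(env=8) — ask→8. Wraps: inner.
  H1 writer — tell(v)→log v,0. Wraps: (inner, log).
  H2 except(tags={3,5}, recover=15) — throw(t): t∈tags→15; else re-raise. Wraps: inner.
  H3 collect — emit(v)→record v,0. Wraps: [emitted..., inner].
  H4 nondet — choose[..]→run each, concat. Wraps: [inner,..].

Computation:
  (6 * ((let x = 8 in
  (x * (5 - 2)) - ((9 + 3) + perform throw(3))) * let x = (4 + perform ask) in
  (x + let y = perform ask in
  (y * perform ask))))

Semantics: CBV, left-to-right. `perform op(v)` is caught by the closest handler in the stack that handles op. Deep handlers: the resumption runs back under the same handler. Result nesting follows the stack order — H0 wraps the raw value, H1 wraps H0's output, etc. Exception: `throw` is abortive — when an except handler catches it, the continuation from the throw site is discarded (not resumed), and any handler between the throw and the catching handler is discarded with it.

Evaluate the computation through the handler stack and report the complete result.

Answer: [[15]]

Working:
throw(3) @ H2 caught ⇒ 15
H3 returns [15]
H4 returns [[15]]
= [[15]]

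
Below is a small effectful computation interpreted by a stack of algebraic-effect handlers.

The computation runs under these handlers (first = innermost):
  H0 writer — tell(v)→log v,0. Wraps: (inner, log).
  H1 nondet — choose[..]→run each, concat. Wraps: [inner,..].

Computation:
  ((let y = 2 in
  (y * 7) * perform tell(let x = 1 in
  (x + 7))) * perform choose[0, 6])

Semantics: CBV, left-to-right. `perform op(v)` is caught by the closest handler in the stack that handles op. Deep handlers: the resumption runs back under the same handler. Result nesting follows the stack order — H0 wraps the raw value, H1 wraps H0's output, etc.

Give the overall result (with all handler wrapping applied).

Answer: [(0, (8)), (0, (8))]

Working:
tell(8) @ H0 ⇒ log+=8
choose[0, 6] @ H1
  branch[0] choose=0:
    H0 returns (0, (8))
    H1 returns [(0, (8))]
  branch[1] choose=6:
    H0 returns (0, (8))
    H1 returns [(0, (8))]
= [(0, (8)), (0, (8))]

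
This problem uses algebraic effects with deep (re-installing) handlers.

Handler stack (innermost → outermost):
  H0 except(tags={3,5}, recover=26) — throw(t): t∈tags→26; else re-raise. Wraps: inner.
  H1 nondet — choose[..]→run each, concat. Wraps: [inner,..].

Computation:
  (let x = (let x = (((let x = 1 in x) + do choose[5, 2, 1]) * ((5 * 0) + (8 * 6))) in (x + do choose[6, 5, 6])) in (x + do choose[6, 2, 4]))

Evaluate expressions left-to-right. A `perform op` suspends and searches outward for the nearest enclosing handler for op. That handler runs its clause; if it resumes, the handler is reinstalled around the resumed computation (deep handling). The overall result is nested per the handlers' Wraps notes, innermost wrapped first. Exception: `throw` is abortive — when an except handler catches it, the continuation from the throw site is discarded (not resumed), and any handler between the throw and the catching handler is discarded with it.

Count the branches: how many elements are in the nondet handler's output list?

Step-by-step:
choose[5, 2, 1] @ H1
  branch[0] choose=5:
    choose[6, 5, 6] @ H1
      branch[0] choose=6:
        choose[6, 2, 4] @ H1
          branch[0] choose=6:
            H0 returns 300
            H1 returns [300]
          branch[1] choose=2:
            H0 returns 296
            H1 returns [296]
          branch[2] choose=4:
            H0 returns 298
            H1 returns [298]
      branch[1] choose=5:
        choose[6, 2, 4] @ H1
          branch[0] choose=6:
            H0 returns 299
            H1 returns [299]
          branch[1] choose=2:
            H0 returns 295
            H1 returns [295]
          branch[2] choose=4:
            H0 returns 297
            H1 returns [297]
      branch[2] choose=6:
        choose[6, 2, 4] @ H1
          branch[0] choose=6:
            H0 returns 300
            H1 returns [300]
          branch[1] choose=2:
            H0 returns 296
            H1 returns [296]
          branch[2] choose=4:
            H0 returns 298
            H1 returns [298]
  branch[1] choose=2:
    choose[6, 5, 6] @ H1
      branch[0] choose=6:
        choose[6, 2, 4] @ H1
          branch[0] choose=6:
            H0 returns 156
            H1 returns [156]
          branch[1] choose=2:
            H0 returns 152
            H1 returns [152]
          branch[2] choose=4:
            H0 returns 154
            H1 returns [154]
      branch[1] choose=5:
        choose[6, 2, 4] @ H1
          branch[0] choose=6:
            H0 returns 155
            H1 returns [155]
          branch[1] choose=2:
            H0 returns 151
            H1 returns [151]
          branch[2] choose=4:
            H0 returns 153
            H1 returns [153]
      branch[2] choose=6:
        choose[6, 2, 4] @ H1
          branch[0] choose=6:
            H0 returns 156
            H1 returns [156]
          branch[1] choose=2:
            H0 returns 152
            H1 returns [152]
          branch[2] choose=4:
            H0 returns 154
            H1 returns [154]
  branch[2] choose=1:
    choose[6, 5, 6] @ H1
      branch[0] choose=6:
        choose[6, 2, 4] @ H1
          branch[0] choose=6:
            H0 returns 108
            H1 returns [108]
          branch[1] choose=2:
            H0 returns 104
            H1 returns [104]
          branch[2] choose=4:
            H0 returns 106
            H1 returns [106]
      branch[1] choose=5:
        choose[6, 2, 4] @ H1
          branch[0] choose=6:
            H0 returns 107
            H1 returns [107]
          branch[1] choose=2:
            H0 returns 103
            H1 returns [103]
          branch[2] choose=4:
            H0 returns 105
            H1 returns [105]
      branch[2] choose=6:
        choose[6, 2, 4] @ H1
          branch[0] choose=6:
            H0 returns 108
            H1 returns [108]
          branch[1] choose=2:
            H0 returns 104
            H1 returns [104]
          branch[2] choose=4:
            H0 returns 106
            H1 returns [106]
= [300, 296, 298, 299, 295, 297, 300, 296, 298, 156, 152, 154, 155, 151, 153, 156, 152, 154, 108, 104, 106, 107, 103, 105, 108, 104, 106]

Answer: 27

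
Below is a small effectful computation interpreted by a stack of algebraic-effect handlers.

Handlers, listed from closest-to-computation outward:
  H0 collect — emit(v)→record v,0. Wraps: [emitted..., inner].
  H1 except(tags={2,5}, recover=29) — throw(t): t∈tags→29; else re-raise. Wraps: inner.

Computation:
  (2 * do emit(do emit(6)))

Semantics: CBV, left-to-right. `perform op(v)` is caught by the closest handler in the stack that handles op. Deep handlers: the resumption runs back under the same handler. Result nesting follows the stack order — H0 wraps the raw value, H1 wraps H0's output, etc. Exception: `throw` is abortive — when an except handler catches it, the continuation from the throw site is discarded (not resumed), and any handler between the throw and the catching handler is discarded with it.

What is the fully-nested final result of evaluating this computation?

Answer: [6, 0, 0]

Step-by-step:
emit(6) @ H0 ⇒ out+=6
emit(0) @ H0 ⇒ out+=0
H0 returns [6, 0, 0]
H1 returns [6, 0, 0]
= [6, 0, 0]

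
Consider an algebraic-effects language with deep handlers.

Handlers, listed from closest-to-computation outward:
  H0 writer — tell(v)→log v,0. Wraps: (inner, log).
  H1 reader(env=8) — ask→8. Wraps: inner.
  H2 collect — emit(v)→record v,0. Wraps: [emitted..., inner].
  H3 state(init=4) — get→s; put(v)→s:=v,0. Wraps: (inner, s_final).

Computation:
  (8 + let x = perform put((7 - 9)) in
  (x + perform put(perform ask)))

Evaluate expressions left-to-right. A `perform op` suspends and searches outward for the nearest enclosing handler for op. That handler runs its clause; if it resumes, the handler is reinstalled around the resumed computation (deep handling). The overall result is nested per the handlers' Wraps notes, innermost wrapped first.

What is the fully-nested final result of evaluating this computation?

Evaluation trace:
put(-2) @ H3 ⇒ s:=-2
ask @ H1 ⇒ 8
put(8) @ H3 ⇒ s:=8
H0 returns (8, ())
H1 returns (8, ())
H2 returns [(8, ())]
H3 returns ([(8, ())], 8)
= ([(8, ())], 8)

Answer: ([(8, ())], 8)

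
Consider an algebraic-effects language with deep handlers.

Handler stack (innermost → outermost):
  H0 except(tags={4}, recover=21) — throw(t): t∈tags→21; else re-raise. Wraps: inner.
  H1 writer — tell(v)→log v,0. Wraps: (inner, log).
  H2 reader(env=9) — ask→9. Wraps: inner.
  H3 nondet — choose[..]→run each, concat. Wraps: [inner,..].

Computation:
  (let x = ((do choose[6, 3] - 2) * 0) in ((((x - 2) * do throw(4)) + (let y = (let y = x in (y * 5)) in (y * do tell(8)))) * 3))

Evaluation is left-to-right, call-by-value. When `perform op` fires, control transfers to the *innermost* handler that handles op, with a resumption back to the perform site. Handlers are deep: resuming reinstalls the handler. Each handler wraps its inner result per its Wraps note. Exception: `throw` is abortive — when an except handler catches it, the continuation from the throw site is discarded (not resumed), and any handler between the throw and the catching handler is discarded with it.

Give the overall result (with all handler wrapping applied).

Step-by-step:
choose[6, 3] @ H3
  branch[0] choose=6:
    throw(4) @ H0 caught ⇒ 21
    H1 returns (21, ())
    H2 returns (21, ())
    H3 returns [(21, ())]
  branch[1] choose=3:
    throw(4) @ H0 caught ⇒ 21
    H1 returns (21, ())
    H2 returns (21, ())
    H3 returns [(21, ())]
= [(21, ()), (21, ())]

Answer: [(21, ()), (21, ())]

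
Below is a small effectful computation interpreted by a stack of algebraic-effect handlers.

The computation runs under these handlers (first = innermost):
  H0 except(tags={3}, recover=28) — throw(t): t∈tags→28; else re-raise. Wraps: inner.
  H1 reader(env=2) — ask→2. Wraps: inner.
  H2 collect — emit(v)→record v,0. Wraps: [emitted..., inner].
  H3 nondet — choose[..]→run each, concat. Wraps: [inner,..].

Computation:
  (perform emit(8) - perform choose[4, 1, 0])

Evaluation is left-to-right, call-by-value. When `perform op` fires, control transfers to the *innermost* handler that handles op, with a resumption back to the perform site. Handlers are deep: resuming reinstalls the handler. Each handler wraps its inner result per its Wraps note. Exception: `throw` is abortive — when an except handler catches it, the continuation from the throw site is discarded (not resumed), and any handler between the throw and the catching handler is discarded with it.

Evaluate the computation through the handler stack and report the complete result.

Evaluation trace:
emit(8) @ H2 ⇒ out+=8
choose[4, 1, 0] @ H3
  branch[0] choose=4:
    H0 returns -4
    H1 returns -4
    H2 returns [8, -4]
    H3 returns [[8, -4]]
  branch[1] choose=1:
    H0 returns -1
    H1 returns -1
    H2 returns [8, -1]
    H3 returns [[8, -1]]
  branch[2] choose=0:
    H0 returns 0
    H1 returns 0
    H2 returns [8, 0]
    H3 returns [[8, 0]]
= [[8, -4], [8, -1], [8, 0]]

Answer: [[8, -4], [8, -1], [8, 0]]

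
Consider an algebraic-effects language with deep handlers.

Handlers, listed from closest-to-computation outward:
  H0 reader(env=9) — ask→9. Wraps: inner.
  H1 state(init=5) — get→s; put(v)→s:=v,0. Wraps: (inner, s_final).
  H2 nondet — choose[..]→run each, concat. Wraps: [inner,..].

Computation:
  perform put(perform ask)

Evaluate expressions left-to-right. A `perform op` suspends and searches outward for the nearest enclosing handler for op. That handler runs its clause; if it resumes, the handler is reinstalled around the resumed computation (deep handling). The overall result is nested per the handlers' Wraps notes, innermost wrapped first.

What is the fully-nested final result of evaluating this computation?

Answer: [(0, 9)]

Step-by-step:
ask @ H0 ⇒ 9
put(9) @ H1 ⇒ s:=9
H0 returns 0
H1 returns (0, 9)
H2 returns [(0, 9)]
= [(0, 9)]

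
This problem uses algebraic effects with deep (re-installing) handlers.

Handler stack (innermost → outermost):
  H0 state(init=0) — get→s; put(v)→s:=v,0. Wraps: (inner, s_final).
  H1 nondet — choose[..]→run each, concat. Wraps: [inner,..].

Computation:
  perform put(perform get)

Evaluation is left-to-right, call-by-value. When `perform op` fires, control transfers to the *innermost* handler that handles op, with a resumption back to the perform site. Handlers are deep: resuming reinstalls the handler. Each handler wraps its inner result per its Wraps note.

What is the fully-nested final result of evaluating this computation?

Answer: [(0, 0)]

Evaluation trace:
get @ H0 ⇒ 0
put(0) @ H0 ⇒ s:=0
H0 returns (0, 0)
H1 returns [(0, 0)]
= [(0, 0)]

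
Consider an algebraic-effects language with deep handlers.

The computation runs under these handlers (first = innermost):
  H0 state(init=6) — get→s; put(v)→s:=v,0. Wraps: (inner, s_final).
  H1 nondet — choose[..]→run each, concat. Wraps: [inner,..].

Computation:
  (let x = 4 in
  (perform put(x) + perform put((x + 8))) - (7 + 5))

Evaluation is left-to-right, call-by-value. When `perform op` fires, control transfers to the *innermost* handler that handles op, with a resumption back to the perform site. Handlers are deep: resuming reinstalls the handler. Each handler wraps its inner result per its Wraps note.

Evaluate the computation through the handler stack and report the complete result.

Evaluation trace:
put(4) @ H0 ⇒ s:=4
put(12) @ H0 ⇒ s:=12
H0 returns (-12, 12)
H1 returns [(-12, 12)]
= [(-12, 12)]

Answer: [(-12, 12)]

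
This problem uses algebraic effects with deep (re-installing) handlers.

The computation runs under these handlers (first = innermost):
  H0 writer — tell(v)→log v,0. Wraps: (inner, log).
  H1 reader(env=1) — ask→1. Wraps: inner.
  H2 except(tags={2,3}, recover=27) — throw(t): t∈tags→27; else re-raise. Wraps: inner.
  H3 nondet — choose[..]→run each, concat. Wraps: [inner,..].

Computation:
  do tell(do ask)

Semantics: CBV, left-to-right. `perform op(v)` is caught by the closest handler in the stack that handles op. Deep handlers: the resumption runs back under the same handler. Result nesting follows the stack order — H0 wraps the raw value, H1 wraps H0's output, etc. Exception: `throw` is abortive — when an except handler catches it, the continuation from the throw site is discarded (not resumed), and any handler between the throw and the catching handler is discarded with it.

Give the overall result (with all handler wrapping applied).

Answer: [(0, (1))]

Working:
ask @ H1 ⇒ 1
tell(1) @ H0 ⇒ log+=1
H0 returns (0, (1))
H1 returns (0, (1))
H2 returns (0, (1))
H3 returns [(0, (1))]
= [(0, (1))]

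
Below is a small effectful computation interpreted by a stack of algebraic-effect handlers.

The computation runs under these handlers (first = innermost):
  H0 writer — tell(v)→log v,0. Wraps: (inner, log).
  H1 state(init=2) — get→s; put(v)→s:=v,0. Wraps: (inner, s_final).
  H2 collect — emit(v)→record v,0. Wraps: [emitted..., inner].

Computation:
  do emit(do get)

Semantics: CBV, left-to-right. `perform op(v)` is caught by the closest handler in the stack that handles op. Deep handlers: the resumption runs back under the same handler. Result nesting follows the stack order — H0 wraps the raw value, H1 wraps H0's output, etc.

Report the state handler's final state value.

Step-by-step:
get @ H1 ⇒ 2
emit(2) @ H2 ⇒ out+=2
H0 returns (0, ())
H1 returns ((0, ()), 2)
H2 returns [2, ((0, ()), 2)]
= [2, ((0, ()), 2)]

Answer: 2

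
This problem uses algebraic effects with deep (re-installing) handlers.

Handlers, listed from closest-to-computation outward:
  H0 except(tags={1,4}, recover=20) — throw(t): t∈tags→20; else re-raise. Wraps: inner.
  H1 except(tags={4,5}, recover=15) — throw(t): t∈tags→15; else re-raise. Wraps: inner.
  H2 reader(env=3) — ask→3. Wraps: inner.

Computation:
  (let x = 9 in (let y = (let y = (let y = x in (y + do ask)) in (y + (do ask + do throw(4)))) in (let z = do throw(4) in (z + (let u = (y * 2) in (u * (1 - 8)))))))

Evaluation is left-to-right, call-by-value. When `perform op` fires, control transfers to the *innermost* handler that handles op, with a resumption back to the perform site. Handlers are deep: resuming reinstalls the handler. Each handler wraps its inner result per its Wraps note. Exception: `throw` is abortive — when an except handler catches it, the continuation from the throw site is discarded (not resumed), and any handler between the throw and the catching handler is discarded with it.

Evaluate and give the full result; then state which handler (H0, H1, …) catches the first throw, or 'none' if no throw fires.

Answer: 20 ; first throw caught by: H0

Working:
ask @ H2 ⇒ 3
ask @ H2 ⇒ 3
throw(4) @ H0 caught ⇒ 20
H1 returns 20
H2 returns 20
= 20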